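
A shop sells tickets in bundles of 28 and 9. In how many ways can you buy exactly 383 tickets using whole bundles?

Need nonnegative integers with 28j + 9k = 383.
gcd(28, 9) = 1, and 28·(1) + 9·(-3) = 1.
So (j₀, k₀) = (383, -1149); general j = 383 + 9t, k = -1149 - 28t.
j ≥ 0 ⇒ t ≥ -42; k ≥ 0 ⇒ t ≤ -42. That's 1 value of t.

1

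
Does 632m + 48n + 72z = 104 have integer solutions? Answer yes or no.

yes

gcd(632, 48) = 8  (632 = 13·48 + 8, 48 = 6·8).
gcd(8, 72) = 8.
8 divides 104, so integer solutions exist.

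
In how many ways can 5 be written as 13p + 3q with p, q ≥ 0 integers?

0

gcd(13, 3) = 1.
By Bézout, 13×(1) + 3×(-4) = 1.
One solution: (2, -7).
General: p = 2 + 3t, q = -7 - 13t.
p ≥ 0 ⇒ t ≥ 0; q ≥ 0 ⇒ t ≤ -1. So t ∈ [0, -1]: 0 solutions.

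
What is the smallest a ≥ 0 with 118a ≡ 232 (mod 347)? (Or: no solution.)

149

gcd(347, 118):
  347 = 2×118 + 111
  118 = 1×111 + 7
  111 = 15×7 + 6
  7 = 1×6 + 1
  6 = 6×1
so gcd(347, 118) = 1.
1 divides 232, so solutions exist.
Back-substitute for Bézout coefficients:
  1 = 7 - 1×6
  ... = 118×(50) + 347×(-17)
So 118×(50) ≡ 1 (mod 347); multiply by 232: a ≡ 11600 (mod 347).
Smallest nonnegative: a = 11600 mod 347 = 149.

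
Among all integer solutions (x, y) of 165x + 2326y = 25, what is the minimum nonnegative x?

gcd(2326, 165):
  2326 = 14*165 + 16
  165 = 10*16 + 5
  16 = 3*5 + 1
  5 = 5*1
so gcd(2326, 165) = 1.
1 divides 25, so solutions exist.
Back-substitute for Bézout coefficients:
  1 = 16 - 3*5
  ... = 165*(-437) + 2326*(31)
Scale by 25/1 = 25: (x₀, y₀) = (-10925, 775).
General solution: x = -10925 + 2326t, y = 775 - 165t for integer t.
x ≥ 0: smallest is -10925 mod 2326 = 705 (at t = 5), with y = -50.

705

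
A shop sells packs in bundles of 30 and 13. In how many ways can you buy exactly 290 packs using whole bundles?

Need nonnegative integers with 30j + 13k = 290.
gcd(30, 13) = 1, and 30·(-3) + 13·(7) = 1.
So (j₀, k₀) = (-870, 2030); general j = -870 + 13t, k = 2030 - 30t.
j ≥ 0 ⇒ t ≥ 67; k ≥ 0 ⇒ t ≤ 67. That's 1 value of t.

1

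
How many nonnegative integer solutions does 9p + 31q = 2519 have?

9

gcd(31, 9) = 1.
By Bézout, 9*(7) + 31*(-2) = 1.
One solution: (25, 74).
General: p = 25 + 31t, q = 74 - 9t.
p ≥ 0 ⇒ t ≥ 0; q ≥ 0 ⇒ t ≤ 8. So t ∈ [0, 8]: 9 solutions.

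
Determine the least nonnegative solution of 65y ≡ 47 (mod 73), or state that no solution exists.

58

gcd(73, 65):
  73 = 1*65 + 8
  65 = 8*8 + 1
  8 = 8*1
so gcd(73, 65) = 1.
1 divides 47, so solutions exist.
Back-substitute for Bézout coefficients:
  1 = 65 - 8*8
  ... = 65*(9) + 73*(-8)
So 65*(9) ≡ 1 (mod 73); multiply by 47: y ≡ 423 (mod 73).
Smallest nonnegative: y = 423 mod 73 = 58.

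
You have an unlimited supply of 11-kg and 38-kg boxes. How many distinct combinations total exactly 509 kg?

Need nonnegative integers with 11j + 38k = 509.
gcd(11, 38) = 1, and 11·(7) + 38·(-2) = 1.
So (j₀, k₀) = (3563, -1018); general j = 3563 + 38t, k = -1018 - 11t.
j ≥ 0 ⇒ t ≥ -93; k ≥ 0 ⇒ t ≤ -93. That's 1 value of t.

1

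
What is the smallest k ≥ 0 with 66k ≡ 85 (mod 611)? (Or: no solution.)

566

gcd(611, 66) = 1  (611 = 9×66 + 17, 66 = 3×17 + 15, 17 = 1×15 + 2, 15 = 7×2 + 1, 2 = 2×1).
1 divides 85, so solutions exist.
Back-substituting, 66×(287) + 611×(-31) = 1.
So 66×(287) ≡ 1 (mod 611); multiply by 85: k ≡ 24395 (mod 611).
Smallest nonnegative: k = 24395 mod 611 = 566.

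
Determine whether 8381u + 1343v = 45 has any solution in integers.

gcd(8381, 1343):
  8381 = 6·1343 + 323
  1343 = 4·323 + 51
  323 = 6·51 + 17
  51 = 3·17
so gcd(8381, 1343) = 17.
17 does not divide 45 (remainder 11), so no integer solutions.

no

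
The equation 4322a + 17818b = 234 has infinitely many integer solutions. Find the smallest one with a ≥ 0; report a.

gcd(17818, 4322) = 2  (17818 = 4×4322 + 530, 4322 = 8×530 + 82, 530 = 6×82 + 38, 82 = 2×38 + 6, 38 = 6×6 + 2, 6 = 3×2).
2 divides 234, so solutions exist.
Back-substituting, 4322×(-2824) + 17818×(685) = 2.
Scale by 234/2 = 117: (a₀, b₀) = (-330408, 80145).
General solution: a = -330408 + 8909t, b = 80145 - 2161t for integer t.
a ≥ 0: smallest is -330408 mod 8909 = 8134 (at t = 38), with b = -1973.

8134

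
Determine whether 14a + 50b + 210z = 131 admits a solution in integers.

no

gcd(50, 14) = 2  (50 = 3×14 + 8, 14 = 1×8 + 6, 8 = 1×6 + 2, 6 = 3×2).
gcd(2, 210) = 2.
2 does not divide 131 (remainder 1), so no integer solutions.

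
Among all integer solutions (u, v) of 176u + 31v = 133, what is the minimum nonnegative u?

gcd(176, 31):
  176 = 5·31 + 21
  31 = 1·21 + 10
  21 = 2·10 + 1
  10 = 10·1
so gcd(176, 31) = 1.
1 divides 133, so solutions exist.
Back-substitute for Bézout coefficients:
  1 = 21 - 2·10
  ... = 176·(3) + 31·(-17)
Scale by 133/1 = 133: (u₀, v₀) = (399, -2261).
General solution: u = 399 + 31t, v = -2261 - 176t for integer t.
u ≥ 0: smallest is 399 mod 31 = 27 (at t = -12), with v = -149.

27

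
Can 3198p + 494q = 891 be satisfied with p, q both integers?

no

gcd(3198, 494) = 26.
26 does not divide 891 (remainder 7), so no integer solutions.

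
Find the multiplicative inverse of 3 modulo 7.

5

gcd(7, 3):
  7 = 2·3 + 1
  3 = 3·1
so gcd(7, 3) = 1.
Back-substitute for Bézout coefficients:
  1 = 7 - 2·3
  ... = 3·(-2) + 7·(1)
So 3·-2 ≡ 1 (mod 7), and -2 mod 7 = 5.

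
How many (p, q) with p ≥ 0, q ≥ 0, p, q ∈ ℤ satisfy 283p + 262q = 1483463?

20

gcd(283, 262) = 1.
By Bézout, 283×(25) + 262×(-27) = 1.
One solution: (213, 5432).
General: p = 213 + 262t, q = 5432 - 283t.
p ≥ 0 ⇒ t ≥ 0; q ≥ 0 ⇒ t ≤ 19. So t ∈ [0, 19]: 20 solutions.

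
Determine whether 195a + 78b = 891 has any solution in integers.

gcd(195, 78) = 39  (195 = 2*78 + 39, 78 = 2*39).
39 does not divide 891 (remainder 33), so no integer solutions.

no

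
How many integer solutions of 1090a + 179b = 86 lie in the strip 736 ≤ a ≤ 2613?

gcd(1090, 179) = 1.
By Bézout, 1090·(56) + 179·(-341) = 1.
Particular solution: (162, -986).
General solution: a = 162 + 179t, b = -986 - 1090t for integer t.
736 ≤ 162 + 179t ≤ 2613 gives t ∈ [4, 13], which is 10 values.

10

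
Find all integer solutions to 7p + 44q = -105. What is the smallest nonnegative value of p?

29

gcd(44, 7) = 1.
1 divides -105, so solutions exist.
By Bézout, 7·(19) + 44·(-3) = 1.
Scale by -105/1 = -105: (p₀, q₀) = (-1995, 315).
General solution: p = -1995 + 44t, q = 315 - 7t for integer t.
p ≥ 0: smallest is -1995 mod 44 = 29 (at t = 46), with q = -7.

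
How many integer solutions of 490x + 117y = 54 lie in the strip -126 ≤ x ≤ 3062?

gcd(490, 117):
  490 = 4*117 + 22
  117 = 5*22 + 7
  22 = 3*7 + 1
  7 = 7*1
so gcd(490, 117) = 1.
Back-substitute for Bézout coefficients:
  1 = 22 - 3*7
  ... = 490*(16) + 117*(-67)
Scale by 54: particular solution (864, -3618); reduce x mod 117: (45, -188).
General solution: x = 45 + 117t, y = -188 - 490t for integer t.
-126 ≤ 45 + 117t ≤ 3062 gives t ∈ [-1, 25], which is 27 values.

27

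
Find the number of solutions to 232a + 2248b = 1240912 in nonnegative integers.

gcd(2248, 232) = 8.
By Bézout, 232*(126) + 2248*(-13) = 8.
One solution: (252, 526).
General: a = 252 + 281t, b = 526 - 29t.
a ≥ 0 ⇒ t ≥ 0; b ≥ 0 ⇒ t ≤ 18. So t ∈ [0, 18]: 19 solutions.

19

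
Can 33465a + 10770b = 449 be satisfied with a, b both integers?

no

gcd(33465, 10770):
  33465 = 3·10770 + 1155
  10770 = 9·1155 + 375
  1155 = 3·375 + 30
  375 = 12·30 + 15
  30 = 2·15
so gcd(33465, 10770) = 15.
15 does not divide 449 (remainder 14), so no integer solutions.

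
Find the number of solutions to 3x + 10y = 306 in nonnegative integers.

gcd(10, 3) = 1  (10 = 3×3 + 1, 3 = 3×1).
Back-substituting, 3×(-3) + 10×(1) = 1.
Scale by 306: one solution is (-918, 306). Reduce x mod 10: (2, 30).
General: x = 2 + 10t, y = 30 - 3t.
x ≥ 0 ⇒ t ≥ 0; y ≥ 0 ⇒ t ≤ 10. So t ∈ [0, 10]: 11 solutions.

11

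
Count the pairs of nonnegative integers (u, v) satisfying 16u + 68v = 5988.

22

gcd(68, 16) = 4  (68 = 4×16 + 4, 16 = 4×4).
Back-substituting, 16×(-4) + 68×(1) = 4.
Scale by 1497: one solution is (-5988, 1497). Reduce u mod 17: (13, 85).
General: u = 13 + 17t, v = 85 - 4t.
u ≥ 0 ⇒ t ≥ 0; v ≥ 0 ⇒ t ≤ 21. So t ∈ [0, 21]: 22 solutions.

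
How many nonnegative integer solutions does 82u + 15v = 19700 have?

16

gcd(82, 15) = 1  (82 = 5·15 + 7, 15 = 2·7 + 1, 7 = 7·1).
Back-substituting, 82·(-2) + 15·(11) = 1.
Scale by 19700: one solution is (-39400, 216700). Reduce u mod 15: (5, 1286).
General: u = 5 + 15t, v = 1286 - 82t.
u ≥ 0 ⇒ t ≥ 0; v ≥ 0 ⇒ t ≤ 15. So t ∈ [0, 15]: 16 solutions.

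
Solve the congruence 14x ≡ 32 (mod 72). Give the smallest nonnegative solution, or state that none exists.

gcd(72, 14) = 2  (72 = 5·14 + 2, 14 = 7·2).
2 divides 32, so solutions exist.
Back-substituting, 14·(-5) + 72·(1) = 2.
So 14·(-5) ≡ 2 (mod 72); multiply by 16: x ≡ -80 (mod 36).
Smallest nonnegative: x = -80 mod 36 = 28.

28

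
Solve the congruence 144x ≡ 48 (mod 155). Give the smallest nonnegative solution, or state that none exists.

52

gcd(155, 144) = 1.
1 divides 48, so solutions exist.
By Bézout, 144*(14) + 155*(-13) = 1.
So 144*(14) ≡ 1 (mod 155); multiply by 48: x ≡ 672 (mod 155).
Smallest nonnegative: x = 672 mod 155 = 52.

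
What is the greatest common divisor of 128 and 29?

gcd(128, 29):
  128 = 4×29 + 12
  29 = 2×12 + 5
  12 = 2×5 + 2
  5 = 2×2 + 1
  2 = 2×1
so gcd(128, 29) = 1.

1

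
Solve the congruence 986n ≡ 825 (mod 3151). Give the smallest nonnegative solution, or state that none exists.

1979

gcd(3151, 986) = 1.
1 divides 825, so solutions exist.
By Bézout, 986×(751) + 3151×(-235) = 1.
So 986×(751) ≡ 1 (mod 3151); multiply by 825: n ≡ 619575 (mod 3151).
Smallest nonnegative: n = 619575 mod 3151 = 1979.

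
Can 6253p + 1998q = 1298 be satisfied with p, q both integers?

no

gcd(6253, 1998) = 37  (6253 = 3·1998 + 259, 1998 = 7·259 + 185, 259 = 1·185 + 74, 185 = 2·74 + 37, 74 = 2·37).
37 does not divide 1298 (remainder 3), so no integer solutions.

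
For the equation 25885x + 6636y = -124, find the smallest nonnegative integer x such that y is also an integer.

6032

gcd(25885, 6636):
  25885 = 3·6636 + 5977
  6636 = 1·5977 + 659
  5977 = 9·659 + 46
  659 = 14·46 + 15
  46 = 3·15 + 1
  15 = 15·1
so gcd(25885, 6636) = 1.
1 divides -124, so solutions exist.
Back-substitute for Bézout coefficients:
  1 = 46 - 3·15
  ... = 25885·(433) + 6636·(-1689)
Scale by -124/1 = -124: (x₀, y₀) = (-53692, 209436).
General solution: x = -53692 + 6636t, y = 209436 - 25885t for integer t.
x ≥ 0: smallest is -53692 mod 6636 = 6032 (at t = 9), with y = -23529.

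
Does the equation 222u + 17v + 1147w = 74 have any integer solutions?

yes

gcd(222, 17) = 1  (222 = 13·17 + 1, 17 = 17·1).
gcd(1, 1147) = 1.
1 divides 74, so integer solutions exist.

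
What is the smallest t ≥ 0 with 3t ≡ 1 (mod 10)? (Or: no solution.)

gcd(10, 3):
  10 = 3·3 + 1
  3 = 3·1
so gcd(10, 3) = 1.
1 divides 1, so solutions exist.
Back-substitute for Bézout coefficients:
  1 = 10 - 3·3
  ... = 3·(-3) + 10·(1)
So 3·(-3) ≡ 1 (mod 10); multiply by 1: t ≡ -3 (mod 10).
Smallest nonnegative: t = -3 mod 10 = 7.

7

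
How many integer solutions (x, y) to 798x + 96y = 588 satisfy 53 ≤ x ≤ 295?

15

gcd(798, 96) = 6.
By Bézout, 798*(-3) + 96*(25) = 6.
Particular solution: (10, -77).
General solution: x = 10 + 16t, y = -77 - 133t for integer t.
53 ≤ 10 + 16t ≤ 295 gives t ∈ [3, 17], which is 15 values.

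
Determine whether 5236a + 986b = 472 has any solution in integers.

no

gcd(5236, 986) = 34.
34 does not divide 472 (remainder 30), so no integer solutions.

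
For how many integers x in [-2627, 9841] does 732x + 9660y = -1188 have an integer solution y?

gcd(9660, 732) = 12.
By Bézout, 732*(66) + 9660*(-5) = 12.
Particular solution: (711, -54).
General solution: x = 711 + 805t, y = -54 - 61t for integer t.
-2627 ≤ 711 + 805t ≤ 9841 gives t ∈ [-4, 11], which is 16 values.

16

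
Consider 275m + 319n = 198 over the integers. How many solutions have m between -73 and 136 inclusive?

7

gcd(319, 275) = 11  (319 = 1·275 + 44, 275 = 6·44 + 11, 44 = 4·11).
Back-substituting, 275·(7) + 319·(-6) = 11.
Scale by 18: particular solution (126, -108); reduce m mod 29: (10, -8).
General solution: m = 10 + 29t, n = -8 - 25t for integer t.
-73 ≤ 10 + 29t ≤ 136 gives t ∈ [-2, 4], which is 7 values.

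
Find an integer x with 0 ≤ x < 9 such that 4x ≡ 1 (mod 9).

7

gcd(9, 4):
  9 = 2·4 + 1
  4 = 4·1
so gcd(9, 4) = 1.
Back-substitute for Bézout coefficients:
  1 = 9 - 2·4
  ... = 4·(-2) + 9·(1)
So 4·-2 ≡ 1 (mod 9), and -2 mod 9 = 7.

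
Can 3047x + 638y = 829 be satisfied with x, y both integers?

no

gcd(3047, 638) = 11  (3047 = 4·638 + 495, 638 = 1·495 + 143, 495 = 3·143 + 66, 143 = 2·66 + 11, 66 = 6·11).
11 does not divide 829 (remainder 4), so no integer solutions.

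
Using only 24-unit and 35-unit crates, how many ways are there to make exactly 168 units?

Need nonnegative integers with 24j + 35k = 168.
gcd(24, 35) = 1, and 24·(-16) + 35·(11) = 1.
So (j₀, k₀) = (-2688, 1848); general j = -2688 + 35t, k = 1848 - 24t.
j ≥ 0 ⇒ t ≥ 77; k ≥ 0 ⇒ t ≤ 77. That's 1 value of t.

1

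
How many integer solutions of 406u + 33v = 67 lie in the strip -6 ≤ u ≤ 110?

4

gcd(406, 33) = 1  (406 = 12·33 + 10, 33 = 3·10 + 3, 10 = 3·3 + 1, 3 = 3·1).
Back-substituting, 406·(10) + 33·(-123) = 1.
Scale by 67: particular solution (670, -8241); reduce u mod 33: (10, -121).
General solution: u = 10 + 33t, v = -121 - 406t for integer t.
-6 ≤ 10 + 33t ≤ 110 gives t ∈ [0, 3], which is 4 values.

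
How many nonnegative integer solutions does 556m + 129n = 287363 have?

4

gcd(556, 129):
  556 = 4·129 + 40
  129 = 3·40 + 9
  40 = 4·9 + 4
  9 = 2·4 + 1
  4 = 4·1
so gcd(556, 129) = 1.
Back-substitute for Bézout coefficients:
  1 = 9 - 2·4
  ... = 556·(-29) + 129·(125)
Scale by 287363: one solution is (-8333527, 35920375). Reduce m mod 129: (2, 2219).
General: m = 2 + 129t, n = 2219 - 556t.
m ≥ 0 ⇒ t ≥ 0; n ≥ 0 ⇒ t ≤ 3. So t ∈ [0, 3]: 4 solutions.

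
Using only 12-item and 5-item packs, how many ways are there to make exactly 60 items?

Need nonnegative integers with 12j + 5k = 60.
gcd(12, 5) = 1, and 12·(-2) + 5·(5) = 1.
So (j₀, k₀) = (-120, 300); general j = -120 + 5t, k = 300 - 12t.
j ≥ 0 ⇒ t ≥ 24; k ≥ 0 ⇒ t ≤ 25. That's 2 values of t.

2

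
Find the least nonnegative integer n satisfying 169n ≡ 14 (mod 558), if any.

gcd(558, 169):
  558 = 3*169 + 51
  169 = 3*51 + 16
  51 = 3*16 + 3
  16 = 5*3 + 1
  3 = 3*1
so gcd(558, 169) = 1.
1 divides 14, so solutions exist.
Back-substitute for Bézout coefficients:
  1 = 16 - 5*3
  ... = 169*(175) + 558*(-53)
So 169*(175) ≡ 1 (mod 558); multiply by 14: n ≡ 2450 (mod 558).
Smallest nonnegative: n = 2450 mod 558 = 218.

218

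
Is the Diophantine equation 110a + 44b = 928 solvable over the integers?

no

gcd(110, 44):
  110 = 2×44 + 22
  44 = 2×22
so gcd(110, 44) = 22.
22 does not divide 928 (remainder 4), so no integer solutions.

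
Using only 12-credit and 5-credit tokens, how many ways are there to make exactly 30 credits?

1

Need nonnegative integers with 12j + 5k = 30.
gcd(12, 5) = 1, and 12·(-2) + 5·(5) = 1.
So (j₀, k₀) = (-60, 150); general j = -60 + 5t, k = 150 - 12t.
j ≥ 0 ⇒ t ≥ 12; k ≥ 0 ⇒ t ≤ 12. That's 1 value of t.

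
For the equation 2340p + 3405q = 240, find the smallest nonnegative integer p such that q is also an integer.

198

gcd(3405, 2340):
  3405 = 1×2340 + 1065
  2340 = 2×1065 + 210
  1065 = 5×210 + 15
  210 = 14×15
so gcd(3405, 2340) = 15.
15 divides 240, so solutions exist.
Back-substitute for Bézout coefficients:
  15 = 1065 - 5×210
  ... = 2340×(-16) + 3405×(11)
Scale by 240/15 = 16: (p₀, q₀) = (-256, 176).
General solution: p = -256 + 227t, q = 176 - 156t for integer t.
p ≥ 0: smallest is -256 mod 227 = 198 (at t = 2), with q = -136.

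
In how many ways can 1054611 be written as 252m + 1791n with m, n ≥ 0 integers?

21

gcd(1791, 252):
  1791 = 7×252 + 27
  252 = 9×27 + 9
  27 = 3×9
so gcd(1791, 252) = 9.
Back-substitute for Bézout coefficients:
  9 = 252 - 9×27
  ... = 252×(64) + 1791×(-9)
Scale by 117179: one solution is (7499456, -1054611). Reduce m mod 199: (141, 569).
General: m = 141 + 199t, n = 569 - 28t.
m ≥ 0 ⇒ t ≥ 0; n ≥ 0 ⇒ t ≤ 20. So t ∈ [0, 20]: 21 solutions.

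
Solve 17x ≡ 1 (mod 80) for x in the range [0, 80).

33

gcd(80, 17):
  80 = 4·17 + 12
  17 = 1·12 + 5
  12 = 2·5 + 2
  5 = 2·2 + 1
  2 = 2·1
so gcd(80, 17) = 1.
Back-substitute for Bézout coefficients:
  1 = 5 - 2·2
  ... = 17·(33) + 80·(-7)
So 17·33 ≡ 1 (mod 80), and 33 mod 80 = 33.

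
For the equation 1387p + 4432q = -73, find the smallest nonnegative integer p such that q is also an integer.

gcd(4432, 1387):
  4432 = 3×1387 + 271
  1387 = 5×271 + 32
  271 = 8×32 + 15
  32 = 2×15 + 2
  15 = 7×2 + 1
  2 = 2×1
so gcd(4432, 1387) = 1.
1 divides -73, so solutions exist.
Back-substitute for Bézout coefficients:
  1 = 15 - 7×2
  ... = 1387×(-2077) + 4432×(650)
Scale by -73/1 = -73: (p₀, q₀) = (151621, -47450).
General solution: p = 151621 + 4432t, q = -47450 - 1387t for integer t.
p ≥ 0: smallest is 151621 mod 4432 = 933 (at t = -34), with q = -292.

933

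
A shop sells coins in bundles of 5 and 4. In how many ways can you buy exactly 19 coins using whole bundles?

1

Need nonnegative integers with 5j + 4k = 19.
gcd(5, 4) = 1, and 5·(1) + 4·(-1) = 1.
So (j₀, k₀) = (19, -19); general j = 19 + 4t, k = -19 - 5t.
j ≥ 0 ⇒ t ≥ -4; k ≥ 0 ⇒ t ≤ -4. That's 1 value of t.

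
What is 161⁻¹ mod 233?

55

gcd(233, 161) = 1.
By Bézout, 161*(55) + 233*(-38) = 1.
So 161*55 ≡ 1 (mod 233), and 55 mod 233 = 55.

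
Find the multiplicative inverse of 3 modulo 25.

gcd(25, 3) = 1.
By Bézout, 3·(-8) + 25·(1) = 1.
So 3·-8 ≡ 1 (mod 25), and -8 mod 25 = 17.

17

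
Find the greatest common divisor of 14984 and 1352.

gcd(14984, 1352):
  14984 = 11·1352 + 112
  1352 = 12·112 + 8
  112 = 14·8
so gcd(14984, 1352) = 8.

8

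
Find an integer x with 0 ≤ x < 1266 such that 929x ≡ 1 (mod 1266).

1127

gcd(1266, 929) = 1  (1266 = 1·929 + 337, 929 = 2·337 + 255, 337 = 1·255 + 82, 255 = 3·82 + 9, 82 = 9·9 + 1, 9 = 9·1).
Back-substituting, 929·(-139) + 1266·(102) = 1.
So 929·-139 ≡ 1 (mod 1266), and -139 mod 1266 = 1127.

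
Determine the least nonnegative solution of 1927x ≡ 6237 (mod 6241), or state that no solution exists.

2008

gcd(6241, 1927):
  6241 = 3*1927 + 460
  1927 = 4*460 + 87
  460 = 5*87 + 25
  87 = 3*25 + 12
  25 = 2*12 + 1
  12 = 12*1
so gcd(6241, 1927) = 1.
1 divides 6237, so solutions exist.
Back-substitute for Bézout coefficients:
  1 = 25 - 2*12
  ... = 1927*(-502) + 6241*(155)
So 1927*(-502) ≡ 1 (mod 6241); multiply by 6237: x ≡ -3130974 (mod 6241).
Smallest nonnegative: x = -3130974 mod 6241 = 2008.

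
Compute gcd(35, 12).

1

gcd(35, 12):
  35 = 2*12 + 11
  12 = 1*11 + 1
  11 = 11*1
so gcd(35, 12) = 1.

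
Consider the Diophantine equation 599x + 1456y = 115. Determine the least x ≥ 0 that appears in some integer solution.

gcd(1456, 599):
  1456 = 2×599 + 258
  599 = 2×258 + 83
  258 = 3×83 + 9
  83 = 9×9 + 2
  9 = 4×2 + 1
  2 = 2×1
so gcd(1456, 599) = 1.
1 divides 115, so solutions exist.
Back-substitute for Bézout coefficients:
  1 = 9 - 4×2
  ... = 599×(-649) + 1456×(267)
Scale by 115/1 = 115: (x₀, y₀) = (-74635, 30705).
General solution: x = -74635 + 1456t, y = 30705 - 599t for integer t.
x ≥ 0: smallest is -74635 mod 1456 = 1077 (at t = 52), with y = -443.

1077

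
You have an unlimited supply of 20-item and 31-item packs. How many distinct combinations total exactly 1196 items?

2

Need nonnegative integers with 20j + 31k = 1196.
gcd(20, 31) = 1, and 20·(14) + 31·(-9) = 1.
So (j₀, k₀) = (16744, -10764); general j = 16744 + 31t, k = -10764 - 20t.
j ≥ 0 ⇒ t ≥ -540; k ≥ 0 ⇒ t ≤ -539. That's 2 values of t.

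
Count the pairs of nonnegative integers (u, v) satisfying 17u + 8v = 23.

0

gcd(17, 8):
  17 = 2·8 + 1
  8 = 8·1
so gcd(17, 8) = 1.
Back-substitute for Bézout coefficients:
  1 = 17 - 2·8
  ... = 17·(1) + 8·(-2)
Scale by 23: one solution is (23, -46). Reduce u mod 8: (7, -12).
General: u = 7 + 8t, v = -12 - 17t.
u ≥ 0 ⇒ t ≥ 0; v ≥ 0 ⇒ t ≤ -1. So t ∈ [0, -1]: 0 solutions.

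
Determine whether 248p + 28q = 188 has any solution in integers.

gcd(248, 28):
  248 = 8·28 + 24
  28 = 1·24 + 4
  24 = 6·4
so gcd(248, 28) = 4.
4 divides 188, so integer solutions exist.

yes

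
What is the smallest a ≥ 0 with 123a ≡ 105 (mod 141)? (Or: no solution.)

2

gcd(141, 123):
  141 = 1×123 + 18
  123 = 6×18 + 15
  18 = 1×15 + 3
  15 = 5×3
so gcd(141, 123) = 3.
3 divides 105, so solutions exist.
Back-substitute for Bézout coefficients:
  3 = 18 - 1×15
  ... = 123×(-8) + 141×(7)
So 123×(-8) ≡ 3 (mod 141); multiply by 35: a ≡ -280 (mod 47).
Smallest nonnegative: a = -280 mod 47 = 2.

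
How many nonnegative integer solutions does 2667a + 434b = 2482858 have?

gcd(2667, 434) = 7.
By Bézout, 2667*(7) + 434*(-43) = 7.
One solution: (6, 5684).
General: a = 6 + 62t, b = 5684 - 381t.
a ≥ 0 ⇒ t ≥ 0; b ≥ 0 ⇒ t ≤ 14. So t ∈ [0, 14]: 15 solutions.

15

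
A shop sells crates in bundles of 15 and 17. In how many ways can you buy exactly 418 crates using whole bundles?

Need nonnegative integers with 15j + 17k = 418.
gcd(15, 17) = 1, and 15·(8) + 17·(-7) = 1.
So (j₀, k₀) = (3344, -2926); general j = 3344 + 17t, k = -2926 - 15t.
j ≥ 0 ⇒ t ≥ -196; k ≥ 0 ⇒ t ≤ -196. That's 1 value of t.

1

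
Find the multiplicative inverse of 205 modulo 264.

85

gcd(264, 205) = 1  (264 = 1·205 + 59, 205 = 3·59 + 28, 59 = 2·28 + 3, 28 = 9·3 + 1, 3 = 3·1).
Back-substituting, 205·(85) + 264·(-66) = 1.
So 205·85 ≡ 1 (mod 264), and 85 mod 264 = 85.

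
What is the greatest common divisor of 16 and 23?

1

gcd(23, 16):
  23 = 1·16 + 7
  16 = 2·7 + 2
  7 = 3·2 + 1
  2 = 2·1
so gcd(23, 16) = 1.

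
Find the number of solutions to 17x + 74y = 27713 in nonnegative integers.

gcd(74, 17) = 1.
By Bézout, 17·(-13) + 74·(3) = 1.
One solution: (37, 366).
General: x = 37 + 74t, y = 366 - 17t.
x ≥ 0 ⇒ t ≥ 0; y ≥ 0 ⇒ t ≤ 21. So t ∈ [0, 21]: 22 solutions.

22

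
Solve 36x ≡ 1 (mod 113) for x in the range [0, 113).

22

gcd(113, 36):
  113 = 3·36 + 5
  36 = 7·5 + 1
  5 = 5·1
so gcd(113, 36) = 1.
Back-substitute for Bézout coefficients:
  1 = 36 - 7·5
  ... = 36·(22) + 113·(-7)
So 36·22 ≡ 1 (mod 113), and 22 mod 113 = 22.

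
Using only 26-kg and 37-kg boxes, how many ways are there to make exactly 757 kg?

1

Need nonnegative integers with 26j + 37k = 757.
gcd(26, 37) = 1, and 26·(10) + 37·(-7) = 1.
So (j₀, k₀) = (7570, -5299); general j = 7570 + 37t, k = -5299 - 26t.
j ≥ 0 ⇒ t ≥ -204; k ≥ 0 ⇒ t ≤ -204. That's 1 value of t.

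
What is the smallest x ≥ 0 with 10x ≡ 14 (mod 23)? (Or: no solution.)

gcd(23, 10) = 1  (23 = 2*10 + 3, 10 = 3*3 + 1, 3 = 3*1).
1 divides 14, so solutions exist.
Back-substituting, 10*(7) + 23*(-3) = 1.
So 10*(7) ≡ 1 (mod 23); multiply by 14: x ≡ 98 (mod 23).
Smallest nonnegative: x = 98 mod 23 = 6.

6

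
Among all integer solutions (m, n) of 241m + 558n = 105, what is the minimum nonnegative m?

357

gcd(558, 241) = 1  (558 = 2×241 + 76, 241 = 3×76 + 13, 76 = 5×13 + 11, 13 = 1×11 + 2, 11 = 5×2 + 1, 2 = 2×1).
1 divides 105, so solutions exist.
Back-substituting, 241×(-257) + 558×(111) = 1.
Scale by 105/1 = 105: (m₀, n₀) = (-26985, 11655).
General solution: m = -26985 + 558t, n = 11655 - 241t for integer t.
m ≥ 0: smallest is -26985 mod 558 = 357 (at t = 49), with n = -154.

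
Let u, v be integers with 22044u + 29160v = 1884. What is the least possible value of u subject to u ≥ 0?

1561

gcd(29160, 22044) = 12  (29160 = 1·22044 + 7116, 22044 = 3·7116 + 696, 7116 = 10·696 + 156, 696 = 4·156 + 72, 156 = 2·72 + 12, 72 = 6·12).
12 divides 1884, so solutions exist.
Back-substituting, 22044·(-377) + 29160·(285) = 12.
Scale by 1884/12 = 157: (u₀, v₀) = (-59189, 44745).
General solution: u = -59189 + 2430t, v = 44745 - 1837t for integer t.
u ≥ 0: smallest is -59189 mod 2430 = 1561 (at t = 25), with v = -1180.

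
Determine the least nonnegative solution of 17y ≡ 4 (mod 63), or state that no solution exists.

41

gcd(63, 17) = 1.
1 divides 4, so solutions exist.
By Bézout, 17·(26) + 63·(-7) = 1.
So 17·(26) ≡ 1 (mod 63); multiply by 4: y ≡ 104 (mod 63).
Smallest nonnegative: y = 104 mod 63 = 41.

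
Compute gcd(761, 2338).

gcd(2338, 761):
  2338 = 3*761 + 55
  761 = 13*55 + 46
  55 = 1*46 + 9
  46 = 5*9 + 1
  9 = 9*1
so gcd(2338, 761) = 1.

1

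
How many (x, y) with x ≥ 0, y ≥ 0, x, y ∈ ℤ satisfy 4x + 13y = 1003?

19

gcd(13, 4):
  13 = 3·4 + 1
  4 = 4·1
so gcd(13, 4) = 1.
Back-substitute for Bézout coefficients:
  1 = 13 - 3·4
  ... = 4·(-3) + 13·(1)
Scale by 1003: one solution is (-3009, 1003). Reduce x mod 13: (7, 75).
General: x = 7 + 13t, y = 75 - 4t.
x ≥ 0 ⇒ t ≥ 0; y ≥ 0 ⇒ t ≤ 18. So t ∈ [0, 18]: 19 solutions.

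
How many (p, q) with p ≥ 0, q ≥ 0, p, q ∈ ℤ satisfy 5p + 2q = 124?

gcd(5, 2) = 1.
By Bézout, 5·(1) + 2·(-2) = 1.
One solution: (0, 62).
General: p = 0 + 2t, q = 62 - 5t.
p ≥ 0 ⇒ t ≥ 0; q ≥ 0 ⇒ t ≤ 12. So t ∈ [0, 12]: 13 solutions.

13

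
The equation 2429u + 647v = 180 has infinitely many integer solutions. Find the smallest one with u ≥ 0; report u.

gcd(2429, 647):
  2429 = 3*647 + 488
  647 = 1*488 + 159
  488 = 3*159 + 11
  159 = 14*11 + 5
  11 = 2*5 + 1
  5 = 5*1
so gcd(2429, 647) = 1.
1 divides 180, so solutions exist.
Back-substitute for Bézout coefficients:
  1 = 11 - 2*5
  ... = 2429*(118) + 647*(-443)
Scale by 180/1 = 180: (u₀, v₀) = (21240, -79740).
General solution: u = 21240 + 647t, v = -79740 - 2429t for integer t.
u ≥ 0: smallest is 21240 mod 647 = 536 (at t = -32), with v = -2012.

536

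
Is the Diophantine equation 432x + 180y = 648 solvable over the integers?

gcd(432, 180):
  432 = 2*180 + 72
  180 = 2*72 + 36
  72 = 2*36
so gcd(432, 180) = 36.
36 divides 648, so integer solutions exist.

yes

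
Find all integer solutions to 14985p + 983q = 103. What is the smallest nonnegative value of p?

324

gcd(14985, 983) = 1  (14985 = 15·983 + 240, 983 = 4·240 + 23, 240 = 10·23 + 10, 23 = 2·10 + 3, 10 = 3·3 + 1, 3 = 3·1).
1 divides 103, so solutions exist.
Back-substituting, 14985·(299) + 983·(-4558) = 1.
Scale by 103/1 = 103: (p₀, q₀) = (30797, -469474).
General solution: p = 30797 + 983t, q = -469474 - 14985t for integer t.
p ≥ 0: smallest is 30797 mod 983 = 324 (at t = -31), with q = -4939.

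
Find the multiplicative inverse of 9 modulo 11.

5

gcd(11, 9):
  11 = 1×9 + 2
  9 = 4×2 + 1
  2 = 2×1
so gcd(11, 9) = 1.
Back-substitute for Bézout coefficients:
  1 = 9 - 4×2
  ... = 9×(5) + 11×(-4)
So 9×5 ≡ 1 (mod 11), and 5 mod 11 = 5.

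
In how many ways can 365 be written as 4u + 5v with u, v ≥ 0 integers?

19

gcd(5, 4):
  5 = 1*4 + 1
  4 = 4*1
so gcd(5, 4) = 1.
Back-substitute for Bézout coefficients:
  1 = 5 - 1*4
  ... = 4*(-1) + 5*(1)
Scale by 365: one solution is (-365, 365). Reduce u mod 5: (0, 73).
General: u = 0 + 5t, v = 73 - 4t.
u ≥ 0 ⇒ t ≥ 0; v ≥ 0 ⇒ t ≤ 18. So t ∈ [0, 18]: 19 solutions.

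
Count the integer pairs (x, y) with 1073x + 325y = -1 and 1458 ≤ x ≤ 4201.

8

gcd(1073, 325):
  1073 = 3*325 + 98
  325 = 3*98 + 31
  98 = 3*31 + 5
  31 = 6*5 + 1
  5 = 5*1
so gcd(1073, 325) = 1.
Back-substitute for Bézout coefficients:
  1 = 31 - 6*5
  ... = 1073*(-63) + 325*(208)
Scale by -1: particular solution (63, -208); reduce x mod 325: (63, -208).
General solution: x = 63 + 325t, y = -208 - 1073t for integer t.
1458 ≤ 63 + 325t ≤ 4201 gives t ∈ [5, 12], which is 8 values.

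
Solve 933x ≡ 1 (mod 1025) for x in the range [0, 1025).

947

gcd(1025, 933):
  1025 = 1×933 + 92
  933 = 10×92 + 13
  92 = 7×13 + 1
  13 = 13×1
so gcd(1025, 933) = 1.
Back-substitute for Bézout coefficients:
  1 = 92 - 7×13
  ... = 933×(-78) + 1025×(71)
So 933×-78 ≡ 1 (mod 1025), and -78 mod 1025 = 947.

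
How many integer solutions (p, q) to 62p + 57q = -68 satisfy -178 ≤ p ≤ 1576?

31

gcd(62, 57):
  62 = 1·57 + 5
  57 = 11·5 + 2
  5 = 2·2 + 1
  2 = 2·1
so gcd(62, 57) = 1.
Back-substitute for Bézout coefficients:
  1 = 5 - 2·2
  ... = 62·(23) + 57·(-25)
Scale by -68: particular solution (-1564, 1700); reduce p mod 57: (32, -36).
General solution: p = 32 + 57t, q = -36 - 62t for integer t.
-178 ≤ 32 + 57t ≤ 1576 gives t ∈ [-3, 27], which is 31 values.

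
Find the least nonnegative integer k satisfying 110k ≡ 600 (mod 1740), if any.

gcd(1740, 110):
  1740 = 15×110 + 90
  110 = 1×90 + 20
  90 = 4×20 + 10
  20 = 2×10
so gcd(1740, 110) = 10.
10 divides 600, so solutions exist.
Back-substitute for Bézout coefficients:
  10 = 90 - 4×20
  ... = 110×(-79) + 1740×(5)
So 110×(-79) ≡ 10 (mod 1740); multiply by 60: k ≡ -4740 (mod 174).
Smallest nonnegative: k = -4740 mod 174 = 132.

132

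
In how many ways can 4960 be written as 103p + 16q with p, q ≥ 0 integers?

4

gcd(103, 16) = 1.
By Bézout, 103·(7) + 16·(-45) = 1.
One solution: (0, 310).
General: p = 0 + 16t, q = 310 - 103t.
p ≥ 0 ⇒ t ≥ 0; q ≥ 0 ⇒ t ≤ 3. So t ∈ [0, 3]: 4 solutions.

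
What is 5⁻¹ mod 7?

gcd(7, 5):
  7 = 1·5 + 2
  5 = 2·2 + 1
  2 = 2·1
so gcd(7, 5) = 1.
Back-substitute for Bézout coefficients:
  1 = 5 - 2·2
  ... = 5·(3) + 7·(-2)
So 5·3 ≡ 1 (mod 7), and 3 mod 7 = 3.

3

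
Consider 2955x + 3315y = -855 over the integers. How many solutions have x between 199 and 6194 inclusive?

gcd(3315, 2955):
  3315 = 1*2955 + 360
  2955 = 8*360 + 75
  360 = 4*75 + 60
  75 = 1*60 + 15
  60 = 4*15
so gcd(3315, 2955) = 15.
Back-substitute for Bézout coefficients:
  15 = 75 - 1*60
  ... = 2955*(46) + 3315*(-41)
Scale by -57: particular solution (-2622, 2337); reduce x mod 221: (30, -27).
General solution: x = 30 + 221t, y = -27 - 197t for integer t.
199 ≤ 30 + 221t ≤ 6194 gives t ∈ [1, 27], which is 27 values.

27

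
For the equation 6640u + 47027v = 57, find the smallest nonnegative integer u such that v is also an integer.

gcd(47027, 6640) = 1.
1 divides 57, so solutions exist.
By Bézout, 6640*(3095) + 47027*(-437) = 1.
Scale by 57/1 = 57: (u₀, v₀) = (176415, -24909).
General solution: u = 176415 + 47027t, v = -24909 - 6640t for integer t.
u ≥ 0: smallest is 176415 mod 47027 = 35334 (at t = -3), with v = -4989.

35334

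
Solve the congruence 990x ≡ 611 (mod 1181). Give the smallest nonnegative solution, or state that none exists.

gcd(1181, 990):
  1181 = 1·990 + 191
  990 = 5·191 + 35
  191 = 5·35 + 16
  35 = 2·16 + 3
  16 = 5·3 + 1
  3 = 3·1
so gcd(1181, 990) = 1.
1 divides 611, so solutions exist.
Back-substitute for Bézout coefficients:
  1 = 16 - 5·3
  ... = 990·(-371) + 1181·(311)
So 990·(-371) ≡ 1 (mod 1181); multiply by 611: x ≡ -226681 (mod 1181).
Smallest nonnegative: x = -226681 mod 1181 = 71.

71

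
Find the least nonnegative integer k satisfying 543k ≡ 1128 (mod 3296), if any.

2424

gcd(3296, 543) = 1  (3296 = 6×543 + 38, 543 = 14×38 + 11, 38 = 3×11 + 5, 11 = 2×5 + 1, 5 = 5×1).
1 divides 1128, so solutions exist.
Back-substituting, 543×(607) + 3296×(-100) = 1.
So 543×(607) ≡ 1 (mod 3296); multiply by 1128: k ≡ 684696 (mod 3296).
Smallest nonnegative: k = 684696 mod 3296 = 2424.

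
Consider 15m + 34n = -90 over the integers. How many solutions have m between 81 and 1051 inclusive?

29

gcd(34, 15) = 1.
By Bézout, 15·(-9) + 34·(4) = 1.
Particular solution: (28, -15).
General solution: m = 28 + 34t, n = -15 - 15t for integer t.
81 ≤ 28 + 34t ≤ 1051 gives t ∈ [2, 30], which is 29 values.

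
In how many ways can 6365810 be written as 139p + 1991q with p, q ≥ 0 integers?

gcd(1991, 139):
  1991 = 14×139 + 45
  139 = 3×45 + 4
  45 = 11×4 + 1
  4 = 4×1
so gcd(1991, 139) = 1.
Back-substitute for Bézout coefficients:
  1 = 45 - 11×4
  ... = 139×(-487) + 1991×(34)
Scale by 6365810: one solution is (-3100149470, 216437540). Reduce p mod 1991: (792, 3142).
General: p = 792 + 1991t, q = 3142 - 139t.
p ≥ 0 ⇒ t ≥ 0; q ≥ 0 ⇒ t ≤ 22. So t ∈ [0, 22]: 23 solutions.

23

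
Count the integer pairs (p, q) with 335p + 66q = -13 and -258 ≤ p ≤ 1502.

27

gcd(335, 66):
  335 = 5×66 + 5
  66 = 13×5 + 1
  5 = 5×1
so gcd(335, 66) = 1.
Back-substitute for Bézout coefficients:
  1 = 66 - 13×5
  ... = 335×(-13) + 66×(66)
Scale by -13: particular solution (169, -858); reduce p mod 66: (37, -188).
General solution: p = 37 + 66t, q = -188 - 335t for integer t.
-258 ≤ 37 + 66t ≤ 1502 gives t ∈ [-4, 22], which is 27 values.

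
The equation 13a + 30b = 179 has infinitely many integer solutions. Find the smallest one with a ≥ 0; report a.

gcd(30, 13):
  30 = 2*13 + 4
  13 = 3*4 + 1
  4 = 4*1
so gcd(30, 13) = 1.
1 divides 179, so solutions exist.
Back-substitute for Bézout coefficients:
  1 = 13 - 3*4
  ... = 13*(7) + 30*(-3)
Scale by 179/1 = 179: (a₀, b₀) = (1253, -537).
General solution: a = 1253 + 30t, b = -537 - 13t for integer t.
a ≥ 0: smallest is 1253 mod 30 = 23 (at t = -41), with b = -4.

23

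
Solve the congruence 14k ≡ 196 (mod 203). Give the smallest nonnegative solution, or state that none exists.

14

gcd(203, 14) = 7  (203 = 14×14 + 7, 14 = 2×7).
7 divides 196, so solutions exist.
Back-substituting, 14×(-14) + 203×(1) = 7.
So 14×(-14) ≡ 7 (mod 203); multiply by 28: k ≡ -392 (mod 29).
Smallest nonnegative: k = -392 mod 29 = 14.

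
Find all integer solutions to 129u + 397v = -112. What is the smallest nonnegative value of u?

gcd(397, 129) = 1  (397 = 3×129 + 10, 129 = 12×10 + 9, 10 = 1×9 + 1, 9 = 9×1).
1 divides -112, so solutions exist.
Back-substituting, 129×(-40) + 397×(13) = 1.
Scale by -112/1 = -112: (u₀, v₀) = (4480, -1456).
General solution: u = 4480 + 397t, v = -1456 - 129t for integer t.
u ≥ 0: smallest is 4480 mod 397 = 113 (at t = -11), with v = -37.

113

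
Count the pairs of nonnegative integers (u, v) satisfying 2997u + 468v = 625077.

4

gcd(2997, 468) = 9  (2997 = 6*468 + 189, 468 = 2*189 + 90, 189 = 2*90 + 9, 90 = 10*9).
Back-substituting, 2997*(5) + 468*(-32) = 9.
Scale by 69453: one solution is (347265, -2222496). Reduce u mod 52: (9, 1278).
General: u = 9 + 52t, v = 1278 - 333t.
u ≥ 0 ⇒ t ≥ 0; v ≥ 0 ⇒ t ≤ 3. So t ∈ [0, 3]: 4 solutions.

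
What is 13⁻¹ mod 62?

43

gcd(62, 13):
  62 = 4×13 + 10
  13 = 1×10 + 3
  10 = 3×3 + 1
  3 = 3×1
so gcd(62, 13) = 1.
Back-substitute for Bézout coefficients:
  1 = 10 - 3×3
  ... = 13×(-19) + 62×(4)
So 13×-19 ≡ 1 (mod 62), and -19 mod 62 = 43.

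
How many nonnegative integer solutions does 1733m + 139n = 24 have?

gcd(1733, 139) = 1  (1733 = 12×139 + 65, 139 = 2×65 + 9, 65 = 7×9 + 2, 9 = 4×2 + 1, 2 = 2×1).
Back-substituting, 1733×(-62) + 139×(773) = 1.
Scale by 24: one solution is (-1488, 18552). Reduce m mod 139: (41, -511).
General: m = 41 + 139t, n = -511 - 1733t.
m ≥ 0 ⇒ t ≥ 0; n ≥ 0 ⇒ t ≤ -1. So t ∈ [0, -1]: 0 solutions.

0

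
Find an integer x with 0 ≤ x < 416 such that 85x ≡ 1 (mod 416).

gcd(416, 85) = 1  (416 = 4×85 + 76, 85 = 1×76 + 9, 76 = 8×9 + 4, 9 = 2×4 + 1, 4 = 4×1).
Back-substituting, 85×(93) + 416×(-19) = 1.
So 85×93 ≡ 1 (mod 416), and 93 mod 416 = 93.

93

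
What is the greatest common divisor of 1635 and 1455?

gcd(1635, 1455) = 15  (1635 = 1×1455 + 180, 1455 = 8×180 + 15, 180 = 12×15).

15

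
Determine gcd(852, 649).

1

gcd(852, 649):
  852 = 1*649 + 203
  649 = 3*203 + 40
  203 = 5*40 + 3
  40 = 13*3 + 1
  3 = 3*1
so gcd(852, 649) = 1.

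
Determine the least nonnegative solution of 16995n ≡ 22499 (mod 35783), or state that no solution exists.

no solution

gcd(35783, 16995) = 11  (35783 = 2·16995 + 1793, 16995 = 9·1793 + 858, 1793 = 2·858 + 77, 858 = 11·77 + 11, 77 = 7·11).
11 does not divide 22499, so the congruence has no solution.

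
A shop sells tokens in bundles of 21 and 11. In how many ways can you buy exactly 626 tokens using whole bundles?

3

Need nonnegative integers with 21j + 11k = 626.
gcd(21, 11) = 1, and 21·(-1) + 11·(2) = 1.
So (j₀, k₀) = (-626, 1252); general j = -626 + 11t, k = 1252 - 21t.
j ≥ 0 ⇒ t ≥ 57; k ≥ 0 ⇒ t ≤ 59. That's 3 values of t.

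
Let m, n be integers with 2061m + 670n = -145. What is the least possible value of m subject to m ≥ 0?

gcd(2061, 670):
  2061 = 3*670 + 51
  670 = 13*51 + 7
  51 = 7*7 + 2
  7 = 3*2 + 1
  2 = 2*1
so gcd(2061, 670) = 1.
1 divides -145, so solutions exist.
Back-substitute for Bézout coefficients:
  1 = 7 - 3*2
  ... = 2061*(-289) + 670*(889)
Scale by -145/1 = -145: (m₀, n₀) = (41905, -128905).
General solution: m = 41905 + 670t, n = -128905 - 2061t for integer t.
m ≥ 0: smallest is 41905 mod 670 = 365 (at t = -62), with n = -1123.

365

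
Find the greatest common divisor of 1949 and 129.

1

gcd(1949, 129):
  1949 = 15·129 + 14
  129 = 9·14 + 3
  14 = 4·3 + 2
  3 = 1·2 + 1
  2 = 2·1
so gcd(1949, 129) = 1.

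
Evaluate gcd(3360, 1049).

gcd(3360, 1049) = 1  (3360 = 3*1049 + 213, 1049 = 4*213 + 197, 213 = 1*197 + 16, 197 = 12*16 + 5, 16 = 3*5 + 1, 5 = 5*1).

1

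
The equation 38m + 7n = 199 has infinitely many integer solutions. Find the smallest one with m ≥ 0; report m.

1

gcd(38, 7) = 1.
1 divides 199, so solutions exist.
By Bézout, 38*(-2) + 7*(11) = 1.
Scale by 199/1 = 199: (m₀, n₀) = (-398, 2189).
General solution: m = -398 + 7t, n = 2189 - 38t for integer t.
m ≥ 0: smallest is -398 mod 7 = 1 (at t = 57), with n = 23.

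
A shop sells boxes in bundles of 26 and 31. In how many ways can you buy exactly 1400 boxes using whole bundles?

1

Need nonnegative integers with 26j + 31k = 1400.
gcd(26, 31) = 1, and 26·(6) + 31·(-5) = 1.
So (j₀, k₀) = (8400, -7000); general j = 8400 + 31t, k = -7000 - 26t.
j ≥ 0 ⇒ t ≥ -270; k ≥ 0 ⇒ t ≤ -270. That's 1 value of t.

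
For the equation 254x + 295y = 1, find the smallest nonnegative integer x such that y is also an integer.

259

gcd(295, 254) = 1  (295 = 1·254 + 41, 254 = 6·41 + 8, 41 = 5·8 + 1, 8 = 8·1).
1 divides 1, so solutions exist.
Back-substituting, 254·(-36) + 295·(31) = 1.
Scale by 1/1 = 1: (x₀, y₀) = (-36, 31).
General solution: x = -36 + 295t, y = 31 - 254t for integer t.
x ≥ 0: smallest is -36 mod 295 = 259 (at t = 1), with y = -223.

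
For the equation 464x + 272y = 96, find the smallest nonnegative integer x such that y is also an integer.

gcd(464, 272) = 16.
16 divides 96, so solutions exist.
By Bézout, 464·(-7) + 272·(12) = 16.
Scale by 96/16 = 6: (x₀, y₀) = (-42, 72).
General solution: x = -42 + 17t, y = 72 - 29t for integer t.
x ≥ 0: smallest is -42 mod 17 = 9 (at t = 3), with y = -15.

9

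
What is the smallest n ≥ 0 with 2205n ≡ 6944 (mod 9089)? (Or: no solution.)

gcd(9089, 2205) = 1  (9089 = 4*2205 + 269, 2205 = 8*269 + 53, 269 = 5*53 + 4, 53 = 13*4 + 1, 4 = 4*1).
1 divides 6944, so solutions exist.
Back-substituting, 2205*(2230) + 9089*(-541) = 1.
So 2205*(2230) ≡ 1 (mod 9089); multiply by 6944: n ≡ 15485120 (mod 9089).
Smallest nonnegative: n = 15485120 mod 9089 = 6553.

6553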